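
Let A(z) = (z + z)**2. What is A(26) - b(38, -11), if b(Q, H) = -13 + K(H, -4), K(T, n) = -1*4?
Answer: 2721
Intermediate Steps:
K(T, n) = -4
b(Q, H) = -17 (b(Q, H) = -13 - 4 = -17)
A(z) = 4*z**2 (A(z) = (2*z)**2 = 4*z**2)
A(26) - b(38, -11) = 4*26**2 - 1*(-17) = 4*676 + 17 = 2704 + 17 = 2721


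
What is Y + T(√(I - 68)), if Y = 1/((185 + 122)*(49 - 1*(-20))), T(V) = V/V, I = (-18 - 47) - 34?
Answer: 21184/21183 ≈ 1.0000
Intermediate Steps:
I = -99 (I = -65 - 34 = -99)
T(V) = 1
Y = 1/21183 (Y = 1/(307*(49 + 20)) = 1/(307*69) = 1/21183 ≈ 4.7208e-5)
Y + T(√(I - 68)) = 1/21183 + 1 = 21184/21183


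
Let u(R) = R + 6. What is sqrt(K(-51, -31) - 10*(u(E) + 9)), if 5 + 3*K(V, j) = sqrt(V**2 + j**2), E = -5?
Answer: sqrt(-915 + 3*sqrt(3562))/3 ≈ 9.0428*I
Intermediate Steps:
u(R) = 6 + R
K(V, j) = -5/3 + sqrt(V**2 + j**2)/3
sqrt(K(-51, -31) - 10*(u(E) + 9)) = sqrt((-5/3 + sqrt((-51)**2 + (-31)**2)/3) - 10*((6 - 5) + 9)) = sqrt((-5/3 + sqrt(2601 + 961)/3) - 10*(1 + 9)) = sqrt((-5/3 + sqrt(3562)/3) - 10*10) = sqrt((-5/3 + sqrt(3562)/3) - 100) = sqrt(-305/3 + sqrt(3562)/3)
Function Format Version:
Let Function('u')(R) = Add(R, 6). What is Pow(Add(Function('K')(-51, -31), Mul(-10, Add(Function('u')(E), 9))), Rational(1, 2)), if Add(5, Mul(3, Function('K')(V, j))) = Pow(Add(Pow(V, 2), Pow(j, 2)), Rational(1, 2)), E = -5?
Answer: Mul(Rational(1, 3), Pow(Add(-915, Mul(3, Pow(3562, Rational(1, 2)))), Rational(1, 2))) ≈ Mul(9.0428, I)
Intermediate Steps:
Function('u')(R) = Add(6, R)
Function('K')(V, j) = Add(Rational(-5, 3), Mul(Rational(1, 3), Pow(Add(Pow(V, 2), Pow(j, 2)), Rational(1, 2))))
Pow(Add(Function('K')(-51, -31), Mul(-10, Add(Function('u')(E), 9))), Rational(1, 2)) = Pow(Add(Add(Rational(-5, 3), Mul(Rational(1, 3), Pow(Add(Pow(-51, 2), Pow(-31, 2)), Rational(1, 2)))), Mul(-10, Add(Add(6, -5), 9))), Rational(1, 2)) = Pow(Add(Add(Rational(-5, 3), Mul(Rational(1, 3), Pow(Add(2601, 961), Rational(1, 2)))), Mul(-10, Add(1, 9))), Rational(1, 2)) = Pow(Add(Add(Rational(-5, 3), Mul(Rational(1, 3), Pow(3562, Rational(1, 2)))), Mul(-10, 10)), Rational(1, 2)) = Pow(Add(Add(Rational(-5, 3), Mul(Rational(1, 3), Pow(3562, Rational(1, 2)))), -100), Rational(1, 2)) = Pow(Add(Rational(-305, 3), Mul(Rational(1, 3), Pow(3562, Rational(1, 2)))), Rational(1, 2))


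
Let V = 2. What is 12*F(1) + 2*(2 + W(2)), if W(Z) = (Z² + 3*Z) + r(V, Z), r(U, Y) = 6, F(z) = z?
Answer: 48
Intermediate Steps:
W(Z) = 6 + Z² + 3*Z (W(Z) = (Z² + 3*Z) + 6 = 6 + Z² + 3*Z)
12*F(1) + 2*(2 + W(2)) = 12*1 + 2*(2 + (6 + 2² + 3*2)) = 12 + 2*(2 + (6 + 4 + 6)) = 12 + 2*(2 + 16) = 12 + 2*18 = 12 + 36 = 48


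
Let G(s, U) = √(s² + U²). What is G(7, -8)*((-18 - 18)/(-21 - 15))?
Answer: √113 ≈ 10.630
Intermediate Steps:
G(s, U) = √(U² + s²)
G(7, -8)*((-18 - 18)/(-21 - 15)) = √((-8)² + 7²)*((-18 - 18)/(-21 - 15)) = √(64 + 49)*(-36/(-36)) = √113*(-36*(-1/36)) = √113*1 = √113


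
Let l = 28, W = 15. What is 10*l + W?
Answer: 295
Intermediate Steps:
10*l + W = 10*28 + 15 = 280 + 15 = 295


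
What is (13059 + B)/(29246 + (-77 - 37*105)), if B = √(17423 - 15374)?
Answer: 4353/8428 + √2049/25284 ≈ 0.51828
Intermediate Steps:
B = √2049 ≈ 45.266
(13059 + B)/(29246 + (-77 - 37*105)) = (13059 + √2049)/(29246 + (-77 - 37*105)) = (13059 + √2049)/(29246 + (-77 - 3885)) = (13059 + √2049)/(29246 - 3962) = (13059 + √2049)/25284 = (13059 + √2049)*(1/25284) = 4353/8428 + √2049/25284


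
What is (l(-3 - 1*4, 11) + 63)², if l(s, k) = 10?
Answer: 5329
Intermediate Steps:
(l(-3 - 1*4, 11) + 63)² = (10 + 63)² = 73² = 5329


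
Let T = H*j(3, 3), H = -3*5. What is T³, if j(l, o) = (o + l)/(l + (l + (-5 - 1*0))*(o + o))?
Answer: 1000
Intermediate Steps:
j(l, o) = (l + o)/(l + 2*o*(-5 + l)) (j(l, o) = (l + o)/(l + (l + (-5 + 0))*(2*o)) = (l + o)/(l + (l - 5)*(2*o)) = (l + o)/(l + (-5 + l)*(2*o)) = (l + o)/(l + 2*o*(-5 + l)))
H = -15
T = 10 (T = -15*(3 + 3)/(3 - 10*3 + 2*3*3) = -15*6/(3 - 30 + 18) = -15*6/(-9) = -(-5)*6/3 = -15*(-⅔) = 10)
T³ = 10³ = 1000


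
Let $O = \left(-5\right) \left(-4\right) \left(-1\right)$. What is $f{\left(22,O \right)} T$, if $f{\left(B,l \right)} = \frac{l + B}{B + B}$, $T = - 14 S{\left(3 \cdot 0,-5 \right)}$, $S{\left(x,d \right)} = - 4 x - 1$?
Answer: $\frac{7}{11} \approx 0.63636$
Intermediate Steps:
$S{\left(x,d \right)} = -1 - 4 x$
$O = -20$ ($O = 20 \left(-1\right) = -20$)
$T = 14$ ($T = - 14 \left(-1 - 4 \cdot 3 \cdot 0\right) = - 14 \left(-1 - 0\right) = - 14 \left(-1 + 0\right) = \left(-14\right) \left(-1\right) = 14$)
$f{\left(B,l \right)} = \frac{B + l}{2 B}$
$f{\left(22,O \right)} T = \frac{22 - 20}{2 \cdot 22} \cdot 14 = \frac{1}{2} \cdot \frac{1}{22} \cdot 2 \cdot 14 = \frac{1}{22} \cdot 14 = \frac{7}{11}$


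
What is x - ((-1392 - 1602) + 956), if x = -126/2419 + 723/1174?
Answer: 5789329441/2839906 ≈ 2038.6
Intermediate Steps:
x = 1601013/2839906 (x = -126*1/2419 + 723*(1/1174) = -126/2419 + 723/1174 = 1601013/2839906 ≈ 0.56376)
x - ((-1392 - 1602) + 956) = 1601013/2839906 - ((-1392 - 1602) + 956) = 1601013/2839906 - (-2994 + 956) = 1601013/2839906 - 1*(-2038) = 1601013/2839906 + 2038 = 5789329441/2839906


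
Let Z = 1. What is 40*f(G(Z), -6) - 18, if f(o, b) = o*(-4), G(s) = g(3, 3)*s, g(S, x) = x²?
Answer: -1458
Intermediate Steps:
G(s) = 9*s (G(s) = 3²*s = 9*s)
f(o, b) = -4*o
40*f(G(Z), -6) - 18 = 40*(-36) - 18 = -1440 - 18 = -1458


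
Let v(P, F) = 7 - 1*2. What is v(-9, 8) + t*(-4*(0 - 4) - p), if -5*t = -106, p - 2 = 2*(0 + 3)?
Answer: 873/5 ≈ 174.60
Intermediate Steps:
v(P, F) = 5 (v(P, F) = 7 - 2 = 5)
p = 8 (p = 2 + 2*(0 + 3) = 2 + 2*3 = 2 + 6 = 8)
t = 106/5 (t = -1/5*(-106) = 106/5 ≈ 21.200)
v(-9, 8) + t*(-4*(0 - 4) - p) = 5 + 106*(-4*(0 - 4) - 1*8)/5 = 5 + 106*(-4*(-4) - 8)/5 = 5 + 106*(16 - 8)/5 = 5 + (106/5)*8 = 5 + 848/5 = 873/5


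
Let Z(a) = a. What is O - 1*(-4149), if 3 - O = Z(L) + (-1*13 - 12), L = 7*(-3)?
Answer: 4198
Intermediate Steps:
L = -21
O = 49 (O = 3 - (-21 + (-1*13 - 12)) = 3 - (-21 + (-13 - 12)) = 3 - (-21 - 25) = 3 - 1*(-46) = 3 + 46 = 49)
O - 1*(-4149) = 49 - 1*(-4149) = 49 + 4149 = 4198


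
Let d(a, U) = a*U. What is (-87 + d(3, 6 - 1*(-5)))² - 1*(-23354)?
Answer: 26270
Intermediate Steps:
d(a, U) = U*a
(-87 + d(3, 6 - 1*(-5)))² - 1*(-23354) = (-87 + (6 - 1*(-5))*3)² - 1*(-23354) = (-87 + (6 + 5)*3)² + 23354 = (-87 + 11*3)² + 23354 = (-87 + 33)² + 23354 = (-54)² + 23354 = 2916 + 23354 = 26270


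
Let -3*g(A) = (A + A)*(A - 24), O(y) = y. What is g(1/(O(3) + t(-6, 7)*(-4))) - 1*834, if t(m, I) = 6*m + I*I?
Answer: -6009656/7203 ≈ -834.33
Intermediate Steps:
t(m, I) = I**2 + 6*m (t(m, I) = 6*m + I**2 = I**2 + 6*m)
g(A) = -2*A*(-24 + A)/3 (g(A) = -(A + A)*(A - 24)/3 = -2*A*(-24 + A)/3)
g(1/(O(3) + t(-6, 7)*(-4))) - 1*834 = 2*(24 - 1/(3 + (7**2 + 6*(-6))*(-4)))/(3*(3 + (7**2 + 6*(-6))*(-4))) - 1*834 = 2*(24 - 1/(3 + (49 - 36)*(-4)))/(3*(3 + (49 - 36)*(-4))) - 834 = 2*(24 - 1/(3 + 13*(-4)))/(3*(3 + 13*(-4))) - 834 = 2*(24 - 1/(3 - 52))/(3*(3 - 52)) - 834 = (2/3)*(24 - 1/(-49))/(-49) - 834 = (2/3)*(-1/49)*(24 - 1*(-1/49)) - 834 = (2/3)*(-1/49)*(24 + 1/49) - 834 = (2/3)*(-1/49)*(1177/49) - 834 = -2354/7203 - 834 = -6009656/7203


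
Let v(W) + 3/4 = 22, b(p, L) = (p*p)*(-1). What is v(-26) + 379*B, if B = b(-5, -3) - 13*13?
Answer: -294019/4 ≈ -73505.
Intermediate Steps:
b(p, L) = -p² (b(p, L) = p²*(-1) = -p²)
v(W) = 85/4 (v(W) = -¾ + 22 = 85/4)
B = -194 (B = -1*(-5)² - 13*13 = -1*25 - 169 = -25 - 169 = -194)
v(-26) + 379*B = 85/4 + 379*(-194) = 85/4 - 73526 = -294019/4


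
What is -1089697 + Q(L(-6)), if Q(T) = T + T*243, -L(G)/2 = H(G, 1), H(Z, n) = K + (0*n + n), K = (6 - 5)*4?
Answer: -1092137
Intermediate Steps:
K = 4 (K = 1*4 = 4)
H(Z, n) = 4 + n (H(Z, n) = 4 + (0*n + n) = 4 + (0 + n) = 4 + n)
L(G) = -10 (L(G) = -2*(4 + 1) = -2*5 = -10)
Q(T) = 244*T (Q(T) = T + 243*T = 244*T)
-1089697 + Q(L(-6)) = -1089697 + 244*(-10) = -1089697 - 2440 = -1092137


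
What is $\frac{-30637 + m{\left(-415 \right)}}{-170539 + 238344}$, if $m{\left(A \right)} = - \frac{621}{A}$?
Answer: $- \frac{12713734}{28139075} \approx -0.45182$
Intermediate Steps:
$\frac{-30637 + m{\left(-415 \right)}}{-170539 + 238344} = \frac{-30637 - \frac{621}{-415}}{-170539 + 238344} = \frac{-30637 - - \frac{621}{415}}{67805} = \left(-30637 + \frac{621}{415}\right) \frac{1}{67805} = \left(- \frac{12713734}{415}\right) \frac{1}{67805} = - \frac{12713734}{28139075}$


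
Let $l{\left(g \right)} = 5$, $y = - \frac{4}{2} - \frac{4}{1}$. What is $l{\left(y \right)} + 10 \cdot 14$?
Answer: $145$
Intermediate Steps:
$y = -6$ ($y = \left(-4\right) \frac{1}{2} - 4 = -2 - 4 = -6$)
$l{\left(y \right)} + 10 \cdot 14 = 5 + 10 \cdot 14 = 5 + 140 = 145$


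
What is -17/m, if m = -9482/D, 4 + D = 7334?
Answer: 62305/4741 ≈ 13.142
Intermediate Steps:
D = 7330 (D = -4 + 7334 = 7330)
m = -4741/3665 (m = -9482/7330 = -9482*1/7330 = -4741/3665 ≈ -1.2936)
-17/m = -17/(-4741/3665) = -17*(-3665/4741) = 62305/4741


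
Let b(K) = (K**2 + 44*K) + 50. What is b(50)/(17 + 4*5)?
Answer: 4750/37 ≈ 128.38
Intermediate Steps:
b(K) = 50 + K**2 + 44*K
b(50)/(17 + 4*5) = (50 + 50**2 + 44*50)/(17 + 4*5) = (50 + 2500 + 2200)/(17 + 20) = 4750/37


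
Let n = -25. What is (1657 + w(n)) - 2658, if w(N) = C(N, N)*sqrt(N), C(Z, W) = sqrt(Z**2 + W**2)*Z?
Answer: -1001 - 3125*I*sqrt(2) ≈ -1001.0 - 4419.4*I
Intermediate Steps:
C(Z, W) = Z*sqrt(W**2 + Z**2) (C(Z, W) = sqrt(W**2 + Z**2)*Z = Z*sqrt(W**2 + Z**2))
w(N) = sqrt(2)*N**(3/2)*sqrt(N**2) (w(N) = (N*sqrt(N**2 + N**2))*sqrt(N) = (N*sqrt(2*N**2))*sqrt(N) = (N*(sqrt(2)*sqrt(N**2)))*sqrt(N) = (N*sqrt(2)*sqrt(N**2))*sqrt(N) = sqrt(2)*N**(3/2)*sqrt(N**2))
(1657 + w(n)) - 2658 = (1657 + sqrt(2)*(-25)**(3/2)*sqrt((-25)**2)) - 2658 = (1657 + sqrt(2)*(-125*I)*sqrt(625)) - 2658 = (1657 + sqrt(2)*(-125*I)*25) - 2658 = (1657 - 3125*I*sqrt(2)) - 2658 = -1001 - 3125*I*sqrt(2)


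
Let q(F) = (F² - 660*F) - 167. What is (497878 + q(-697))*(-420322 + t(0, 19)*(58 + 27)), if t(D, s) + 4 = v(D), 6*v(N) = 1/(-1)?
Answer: -607262873630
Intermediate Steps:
v(N) = -⅙ (v(N) = (⅙)/(-1) = (⅙)*(-1) = -⅙)
q(F) = -167 + F² - 660*F
t(D, s) = -25/6 (t(D, s) = -4 - ⅙ = -25/6)
(497878 + q(-697))*(-420322 + t(0, 19)*(58 + 27)) = (497878 + (-167 + (-697)² - 660*(-697)))*(-420322 - 25*(58 + 27)/6) = (497878 + (-167 + 485809 + 460020))*(-420322 - 25/6*85) = (497878 + 945662)*(-420322 - 2125/6) = 1443540*(-2524057/6) = -607262873630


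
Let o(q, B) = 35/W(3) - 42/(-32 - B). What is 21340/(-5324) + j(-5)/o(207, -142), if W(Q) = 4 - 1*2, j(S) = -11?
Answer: -1059665/227843 ≈ -4.6509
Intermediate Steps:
W(Q) = 2 (W(Q) = 4 - 2 = 2)
o(q, B) = 35/2 - 42/(-32 - B)
21340/(-5324) + j(-5)/o(207, -142) = 21340/(-5324) - 11*2*(32 - 142)/(7*(172 + 5*(-142))) = 21340*(-1/5324) - 11*(-220/(7*(172 - 710))) = -485/121 - 11/((7/2)*(-1/110)*(-538)) = -485/121 - 11/1883/110 = -485/121 - 11*110/1883 = -485/121 - 1210/1883 = -1059665/227843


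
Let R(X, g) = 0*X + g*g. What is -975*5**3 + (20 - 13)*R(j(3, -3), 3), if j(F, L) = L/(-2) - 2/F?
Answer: -121812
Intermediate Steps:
j(F, L) = -2/F - L/2 (j(F, L) = L*(-1/2) - 2/F = -L/2 - 2/F = -2/F - L/2)
R(X, g) = g**2 (R(X, g) = 0 + g**2 = g**2)
-975*5**3 + (20 - 13)*R(j(3, -3), 3) = -975*5**3 + (20 - 13)*3**2 = -975*125 + 7*9 = -121875 + 63 = -121812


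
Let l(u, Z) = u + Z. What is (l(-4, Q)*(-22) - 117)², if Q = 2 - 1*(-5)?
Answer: 33489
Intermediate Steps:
Q = 7 (Q = 2 + 5 = 7)
l(u, Z) = Z + u
(l(-4, Q)*(-22) - 117)² = ((7 - 4)*(-22) - 117)² = (3*(-22) - 117)² = (-66 - 117)² = (-183)² = 33489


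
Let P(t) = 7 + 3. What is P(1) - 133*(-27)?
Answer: 3601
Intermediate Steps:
P(t) = 10
P(1) - 133*(-27) = 10 - 133*(-27) = 10 + 3591 = 3601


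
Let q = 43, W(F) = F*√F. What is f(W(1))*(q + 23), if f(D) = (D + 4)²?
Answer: 1650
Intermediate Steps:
W(F) = F^(3/2)
f(D) = (4 + D)²
f(W(1))*(q + 23) = (4 + 1^(3/2))²*(43 + 23) = (4 + 1)²*66 = 5²*66 = 25*66 = 1650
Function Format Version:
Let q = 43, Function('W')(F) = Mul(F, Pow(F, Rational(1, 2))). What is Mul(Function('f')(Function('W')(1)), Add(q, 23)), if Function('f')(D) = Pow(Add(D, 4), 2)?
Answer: 1650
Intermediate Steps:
Function('W')(F) = Pow(F, Rational(3, 2))
Function('f')(D) = Pow(Add(4, D), 2)
Mul(Function('f')(Function('W')(1)), Add(q, 23)) = Mul(Pow(Add(4, Pow(1, Rational(3, 2))), 2), Add(43, 23)) = Mul(Pow(Add(4, 1), 2), 66) = Mul(Pow(5, 2), 66) = Mul(25, 66) = 1650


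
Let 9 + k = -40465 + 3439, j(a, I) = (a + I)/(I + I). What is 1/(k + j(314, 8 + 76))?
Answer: -84/3110741 ≈ -2.7003e-5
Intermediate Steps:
j(a, I) = (I + a)/(2*I) (j(a, I) = (I + a)/((2*I)) = (I + a)*(1/(2*I)) = (I + a)/(2*I))
k = -37035 (k = -9 + (-40465 + 3439) = -9 - 37026 = -37035)
1/(k + j(314, 8 + 76)) = 1/(-37035 + ((8 + 76) + 314)/(2*(8 + 76))) = 1/(-37035 + (½)*(84 + 314)/84) = 1/(-37035 + (½)*(1/84)*398) = 1/(-37035 + 199/84) = 1/(-3110741/84) = -84/3110741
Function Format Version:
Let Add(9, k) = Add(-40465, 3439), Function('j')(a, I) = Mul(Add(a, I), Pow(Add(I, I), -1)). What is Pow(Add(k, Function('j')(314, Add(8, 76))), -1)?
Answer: Rational(-84, 3110741) ≈ -2.7003e-5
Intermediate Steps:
Function('j')(a, I) = Mul(Rational(1, 2), Pow(I, -1), Add(I, a)) (Function('j')(a, I) = Mul(Add(I, a), Pow(Mul(2, I), -1)) = Mul(Add(I, a), Mul(Rational(1, 2), Pow(I, -1))) = Mul(Rational(1, 2), Pow(I, -1), Add(I, a)))
k = -37035 (k = Add(-9, Add(-40465, 3439)) = Add(-9, -37026) = -37035)
Pow(Add(k, Function('j')(314, Add(8, 76))), -1) = Pow(Add(-37035, Mul(Rational(1, 2), Pow(Add(8, 76), -1), Add(Add(8, 76), 314))), -1) = Pow(Add(-37035, Mul(Rational(1, 2), Pow(84, -1), Add(84, 314))), -1) = Pow(Add(-37035, Mul(Rational(1, 2), Rational(1, 84), 398)), -1) = Pow(Add(-37035, Rational(199, 84)), -1) = Pow(Rational(-3110741, 84), -1) = Rational(-84, 3110741)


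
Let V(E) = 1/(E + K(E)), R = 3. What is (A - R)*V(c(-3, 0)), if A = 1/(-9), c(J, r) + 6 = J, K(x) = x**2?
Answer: -7/162 ≈ -0.043210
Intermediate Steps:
c(J, r) = -6 + J
A = -1/9 ≈ -0.11111
V(E) = 1/(E + E**2)
(A - R)*V(c(-3, 0)) = (-1/9 - 1*3)*(1/((-6 - 3)*(1 + (-6 - 3)))) = (-1/9 - 3)*(1/((-9)*(1 - 9))) = -(-28)/(81*(-8)) = -(-28)*(-1)/(81*8) = -28/9*1/72 = -7/162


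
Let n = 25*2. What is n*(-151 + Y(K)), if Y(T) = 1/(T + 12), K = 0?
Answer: -45275/6 ≈ -7545.8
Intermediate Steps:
n = 50
Y(T) = 1/(12 + T)
n*(-151 + Y(K)) = 50*(-151 + 1/(12 + 0)) = 50*(-151 + 1/12) = 50*(-1811/12) = -45275/6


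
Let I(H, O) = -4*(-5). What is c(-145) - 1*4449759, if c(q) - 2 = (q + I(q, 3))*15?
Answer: -4451632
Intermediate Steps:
I(H, O) = 20
c(q) = 302 + 15*q (c(q) = 2 + (q + 20)*15 = 2 + (20 + q)*15 = 2 + (300 + 15*q) = 302 + 15*q)
c(-145) - 1*4449759 = (302 + 15*(-145)) - 1*4449759 = (302 - 2175) - 4449759 = -1873 - 4449759 = -4451632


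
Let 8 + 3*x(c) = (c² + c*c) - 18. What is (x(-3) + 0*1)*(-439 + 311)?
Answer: 1024/3 ≈ 341.33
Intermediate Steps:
x(c) = -26/3 + 2*c²/3 (x(c) = -8/3 + ((c² + c*c) - 18)/3 = -8/3 + ((c² + c²) - 18)/3 = -8/3 + (2*c² - 18)/3 = -8/3 + (-18 + 2*c²)/3 = -8/3 + (-6 + 2*c²/3) = -26/3 + 2*c²/3)
(x(-3) + 0*1)*(-439 + 311) = ((-26/3 + (⅔)*(-3)²) + 0*1)*(-439 + 311) = ((-26/3 + (⅔)*9) + 0)*(-128) = ((-26/3 + 6) + 0)*(-128) = (-8/3 + 0)*(-128) = -8/3*(-128) = 1024/3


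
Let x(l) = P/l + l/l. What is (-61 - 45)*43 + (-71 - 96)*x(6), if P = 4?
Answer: -14509/3 ≈ -4836.3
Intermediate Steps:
x(l) = 1 + 4/l (x(l) = 4/l + l/l = 4/l + 1 = 1 + 4/l)
(-61 - 45)*43 + (-71 - 96)*x(6) = (-61 - 45)*43 + (-71 - 96)*((4 + 6)/6) = -106*43 - 167*10/6 = -4558 - 167*5/3 = -4558 - 835/3 = -14509/3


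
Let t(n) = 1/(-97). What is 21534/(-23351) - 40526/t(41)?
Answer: 91793273188/23351 ≈ 3.9310e+6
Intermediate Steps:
t(n) = -1/97
21534/(-23351) - 40526/t(41) = 21534/(-23351) - 40526/(-1/97) = 21534*(-1/23351) - 40526*(-97) = -21534/23351 + 3931022 = 91793273188/23351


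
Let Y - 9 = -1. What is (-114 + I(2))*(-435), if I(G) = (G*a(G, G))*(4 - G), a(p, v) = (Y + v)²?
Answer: -124410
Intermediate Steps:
Y = 8 (Y = 9 - 1 = 8)
a(p, v) = (8 + v)²
I(G) = G*(8 + G)²*(4 - G) (I(G) = (G*(8 + G)²)*(4 - G) = G*(8 + G)²*(4 - G))
(-114 + I(2))*(-435) = (-114 - 1*2*(8 + 2)²*(-4 + 2))*(-435) = (-114 - 1*2*10²*(-2))*(-435) = (-114 - 1*2*100*(-2))*(-435) = (-114 + 400)*(-435) = 286*(-435) = -124410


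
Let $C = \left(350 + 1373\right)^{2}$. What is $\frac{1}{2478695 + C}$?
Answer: $\frac{1}{5447424} \approx 1.8357 \cdot 10^{-7}$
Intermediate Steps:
$C = 2968729$ ($C = 1723^{2} = 2968729$)
$\frac{1}{2478695 + C} = \frac{1}{2478695 + 2968729} = \frac{1}{5447424}$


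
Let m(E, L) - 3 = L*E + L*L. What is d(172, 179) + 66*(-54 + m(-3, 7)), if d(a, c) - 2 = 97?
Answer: -1419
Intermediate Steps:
d(a, c) = 99 (d(a, c) = 2 + 97 = 99)
m(E, L) = 3 + L² + E*L (m(E, L) = 3 + (L*E + L*L) = 3 + (E*L + L²) = 3 + (L² + E*L) = 3 + L² + E*L)
d(172, 179) + 66*(-54 + m(-3, 7)) = 99 + 66*(-54 + (3 + 7² - 3*7)) = 99 + 66*(-54 + (3 + 49 - 21)) = 99 + 66*(-54 + 31) = 99 + 66*(-23) = 99 - 1518 = -1419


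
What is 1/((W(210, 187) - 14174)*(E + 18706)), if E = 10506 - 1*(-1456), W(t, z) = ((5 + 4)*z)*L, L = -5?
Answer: -1/692759452 ≈ -1.4435e-9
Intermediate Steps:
W(t, z) = -45*z (W(t, z) = ((5 + 4)*z)*(-5) = (9*z)*(-5) = -45*z)
E = 11962 (E = 10506 + 1456 = 11962)
1/((W(210, 187) - 14174)*(E + 18706)) = 1/((-45*187 - 14174)*(11962 + 18706)) = 1/((-8415 - 14174)*30668) = 1/(-22589*30668) = 1/(-692759452) = -1/692759452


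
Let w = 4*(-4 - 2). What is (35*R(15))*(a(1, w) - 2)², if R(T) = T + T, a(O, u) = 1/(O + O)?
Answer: 4725/2 ≈ 2362.5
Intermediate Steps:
w = -24 (w = 4*(-6) = -24)
a(O, u) = 1/(2*O)
R(T) = 2*T
(35*R(15))*(a(1, w) - 2)² = (35*(2*15))*((½)/1 - 2)² = (35*30)*((½)*1 - 2)² = 1050*(½ - 2)² = 1050*(-3/2)² = 1050*(9/4) = 4725/2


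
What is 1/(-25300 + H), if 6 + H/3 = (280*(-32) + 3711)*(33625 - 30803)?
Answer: -1/44463352 ≈ -2.2490e-8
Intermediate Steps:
H = -44438052 (H = -18 + 3*((280*(-32) + 3711)*(33625 - 30803)) = -18 + 3*((-8960 + 3711)*2822) = -18 + 3*(-5249*2822) = -18 + 3*(-14812678) = -18 - 44438034 = -44438052)
1/(-25300 + H) = 1/(-25300 - 44438052) = 1/(-44463352) = -1/44463352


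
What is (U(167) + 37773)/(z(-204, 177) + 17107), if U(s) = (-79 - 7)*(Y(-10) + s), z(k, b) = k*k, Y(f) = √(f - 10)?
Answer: 23411/58723 - 172*I*√5/58723 ≈ 0.39867 - 0.0065495*I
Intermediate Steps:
Y(f) = √(-10 + f)
z(k, b) = k²
U(s) = -86*s - 172*I*√5 (U(s) = (-79 - 7)*(√(-10 - 10) + s) = -86*(√(-20) + s) = -86*(2*I*√5 + s) = -86*(s + 2*I*√5) = -86*s - 172*I*√5)
(U(167) + 37773)/(z(-204, 177) + 17107) = ((-86*167 - 172*I*√5) + 37773)/((-204)² + 17107) = ((-14362 - 172*I*√5) + 37773)/(41616 + 17107) = (23411 - 172*I*√5)/58723 = (23411 - 172*I*√5)*(1/58723) = 23411/58723 - 172*I*√5/58723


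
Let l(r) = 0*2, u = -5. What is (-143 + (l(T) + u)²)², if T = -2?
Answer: 13924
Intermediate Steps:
l(r) = 0
(-143 + (l(T) + u)²)² = (-143 + (0 - 5)²)² = (-143 + (-5)²)² = (-143 + 25)² = (-118)² = 13924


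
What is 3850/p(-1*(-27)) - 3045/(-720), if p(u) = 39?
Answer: 21413/208 ≈ 102.95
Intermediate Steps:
3850/p(-1*(-27)) - 3045/(-720) = 3850/39 - 3045/(-720) = 3850*(1/39) - 3045*(-1/720) = 3850/39 + 203/48 = 21413/208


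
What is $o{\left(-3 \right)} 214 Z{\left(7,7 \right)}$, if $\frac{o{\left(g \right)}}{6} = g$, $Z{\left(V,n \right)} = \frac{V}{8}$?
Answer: $- \frac{6741}{2} \approx -3370.5$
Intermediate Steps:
$Z{\left(V,n \right)} = \frac{V}{8}$ ($Z{\left(V,n \right)} = V \frac{1}{8} = \frac{V}{8}$)
$o{\left(g \right)} = 6 g$
$o{\left(-3 \right)} 214 Z{\left(7,7 \right)} = 6 \left(-3\right) 214 \cdot \frac{1}{8} \cdot 7 = \left(-18\right) 214 \cdot \frac{7}{8} = \left(-3852\right) \frac{7}{8} = - \frac{6741}{2}$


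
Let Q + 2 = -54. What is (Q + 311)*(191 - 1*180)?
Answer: 2805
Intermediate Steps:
Q = -56 (Q = -2 - 54 = -56)
(Q + 311)*(191 - 1*180) = (-56 + 311)*(191 - 1*180) = 255*(191 - 180) = 255*11 = 2805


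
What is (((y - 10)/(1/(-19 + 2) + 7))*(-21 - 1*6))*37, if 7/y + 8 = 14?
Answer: 300033/236 ≈ 1271.3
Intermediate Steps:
y = 7/6 (y = 7/(-8 + 14) = 7/6 ≈ 1.1667)
(((y - 10)/(1/(-19 + 2) + 7))*(-21 - 1*6))*37 = (((7/6 - 10)/(1/(-19 + 2) + 7))*(-21 - 1*6))*37 = ((-53/(6*(1/(-17) + 7)))*(-21 - 6))*37 = (-53/(6*(-1/17 + 7))*(-27))*37 = (-53/(6*118/17)*(-27))*37 = (-53/6*17/118*(-27))*37 = -901/708*(-27)*37 = (8109/236)*37 = 300033/236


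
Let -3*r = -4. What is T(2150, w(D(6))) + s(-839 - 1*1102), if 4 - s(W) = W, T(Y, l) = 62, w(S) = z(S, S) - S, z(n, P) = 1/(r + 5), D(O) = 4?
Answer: 2007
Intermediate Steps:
r = 4/3 (r = -⅓*(-4) = 4/3 ≈ 1.3333)
z(n, P) = 3/19 (z(n, P) = 1/(4/3 + 5) = 1/(19/3) = 3/19)
w(S) = 3/19 - S
s(W) = 4 - W
T(2150, w(D(6))) + s(-839 - 1*1102) = 62 + (4 - (-839 - 1*1102)) = 62 + (4 - (-839 - 1102)) = 62 + (4 - 1*(-1941)) = 62 + (4 + 1941) = 62 + 1945 = 2007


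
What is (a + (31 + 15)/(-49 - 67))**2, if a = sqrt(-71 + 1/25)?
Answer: (115 - 58*I*sqrt(1774))**2/84100 ≈ -70.803 - 6.6809*I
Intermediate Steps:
a = I*sqrt(1774)/5 (a = sqrt(-71 + 1/25) = sqrt(-1774/25) = I*sqrt(1774)/5 ≈ 8.4238*I)
(a + (31 + 15)/(-49 - 67))**2 = (I*sqrt(1774)/5 + (31 + 15)/(-49 - 67))**2 = (I*sqrt(1774)/5 + 46/(-116))**2 = (I*sqrt(1774)/5 + 46*(-1/116))**2 = (I*sqrt(1774)/5 - 23/58)**2 = (-23/58 + I*sqrt(1774)/5)**2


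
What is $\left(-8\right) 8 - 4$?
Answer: $-68$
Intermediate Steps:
$\left(-8\right) 8 - 4 = -64 - 4 = -68$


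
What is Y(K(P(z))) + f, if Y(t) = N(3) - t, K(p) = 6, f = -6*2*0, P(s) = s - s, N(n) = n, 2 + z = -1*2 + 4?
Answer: -3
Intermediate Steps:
z = 0 (z = -2 + (-1*2 + 4) = -2 + (-2 + 4) = -2 + 2 = 0)
P(s) = 0
f = 0 (f = -12*0 = 0)
Y(t) = 3 - t
Y(K(P(z))) + f = (3 - 1*6) + 0 = (3 - 6) + 0 = -3 + 0 = -3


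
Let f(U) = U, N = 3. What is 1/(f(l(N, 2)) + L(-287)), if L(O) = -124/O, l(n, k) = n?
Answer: 287/985 ≈ 0.29137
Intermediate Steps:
1/(f(l(N, 2)) + L(-287)) = 1/(3 - 124/(-287)) = 1/(3 - 124*(-1/287)) = 1/(3 + 124/287) = 1/(985/287) = 287/985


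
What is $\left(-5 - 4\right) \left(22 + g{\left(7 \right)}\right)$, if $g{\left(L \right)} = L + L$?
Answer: $-324$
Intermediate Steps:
$g{\left(L \right)} = 2 L$
$\left(-5 - 4\right) \left(22 + g{\left(7 \right)}\right) = \left(-5 - 4\right) \left(22 + 2 \cdot 7\right) = \left(-5 - 4\right) \left(22 + 14\right) = \left(-9\right) 36 = -324$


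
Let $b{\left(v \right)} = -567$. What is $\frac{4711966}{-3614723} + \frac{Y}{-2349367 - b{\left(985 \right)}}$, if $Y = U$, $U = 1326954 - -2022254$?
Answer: $- \frac{413820088039}{151611810400} \approx -2.7295$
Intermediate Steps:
$U = 3349208$ ($U = 1326954 + 2022254 = 3349208$)
$Y = 3349208$
$\frac{4711966}{-3614723} + \frac{Y}{-2349367 - b{\left(985 \right)}} = \frac{4711966}{-3614723} + \frac{3349208}{-2349367 - -567} = 4711966 \left(- \frac{1}{3614723}\right) + \frac{3349208}{-2349367 + 567} = - \frac{673138}{516389} + \frac{3349208}{-2348800} = - \frac{673138}{516389} + 3349208 \left(- \frac{1}{2348800}\right) = - \frac{673138}{516389} - \frac{418651}{293600} = - \frac{413820088039}{151611810400}$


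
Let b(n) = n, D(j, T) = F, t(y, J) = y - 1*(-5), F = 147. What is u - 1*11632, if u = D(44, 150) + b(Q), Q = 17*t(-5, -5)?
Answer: -11485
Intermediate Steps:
t(y, J) = 5 + y (t(y, J) = y + 5 = 5 + y)
D(j, T) = 147
Q = 0 (Q = 17*(5 - 5) = 17*0 = 0)
u = 147 (u = 147 + 0 = 147)
u - 1*11632 = 147 - 1*11632 = 147 - 11632 = -11485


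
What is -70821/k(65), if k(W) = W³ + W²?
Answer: -23607/92950 ≈ -0.25398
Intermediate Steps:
k(W) = W² + W³
-70821/k(65) = -70821*1/(4225*(1 + 65)) = -70821/(4225*66) = -70821/278850 = -70821*1/278850 = -23607/92950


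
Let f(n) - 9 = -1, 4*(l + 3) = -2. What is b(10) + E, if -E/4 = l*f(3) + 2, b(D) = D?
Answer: 114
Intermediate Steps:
l = -7/2 (l = -3 + (1/4)*(-2) = -3 - 1/2 = -7/2 ≈ -3.5000)
f(n) = 8 (f(n) = 9 - 1 = 8)
E = 104 (E = -4*(-7/2*8 + 2) = -4*(-28 + 2) = -4*(-26) = 104)
b(10) + E = 10 + 104 = 114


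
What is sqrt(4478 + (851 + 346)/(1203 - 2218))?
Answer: sqrt(94125155)/145 ≈ 66.909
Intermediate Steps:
sqrt(4478 + (851 + 346)/(1203 - 2218)) = sqrt(4478 + 1197/(-1015)) = sqrt(4478 + 1197*(-1/1015)) = sqrt(4478 - 171/145) = sqrt(649139/145) = sqrt(94125155)/145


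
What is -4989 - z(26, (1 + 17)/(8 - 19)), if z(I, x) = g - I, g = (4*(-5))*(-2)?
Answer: -5003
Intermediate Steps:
g = 40 (g = -20*(-2) = 40)
z(I, x) = 40 - I
-4989 - z(26, (1 + 17)/(8 - 19)) = -4989 - (40 - 1*26) = -4989 - (40 - 26) = -4989 - 1*14 = -4989 - 14 = -5003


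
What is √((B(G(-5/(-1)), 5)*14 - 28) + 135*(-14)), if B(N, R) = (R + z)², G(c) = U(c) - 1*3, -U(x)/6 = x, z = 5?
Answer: I*√518 ≈ 22.76*I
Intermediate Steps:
U(x) = -6*x
G(c) = -3 - 6*c (G(c) = -6*c - 1*3 = -6*c - 3 = -3 - 6*c)
B(N, R) = (5 + R)² (B(N, R) = (R + 5)² = (5 + R)²)
√((B(G(-5/(-1)), 5)*14 - 28) + 135*(-14)) = √(((5 + 5)²*14 - 28) + 135*(-14)) = √((10²*14 - 28) - 1890) = √((100*14 - 28) - 1890) = √((1400 - 28) - 1890) = √(1372 - 1890) = √(-518) = I*√518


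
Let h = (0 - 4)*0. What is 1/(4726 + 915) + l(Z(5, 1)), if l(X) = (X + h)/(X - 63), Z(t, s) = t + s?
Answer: -11263/107179 ≈ -0.10509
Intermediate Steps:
h = 0 (h = -4*0 = 0)
Z(t, s) = s + t
l(X) = X/(-63 + X) (l(X) = (X + 0)/(X - 63) = X/(-63 + X))
1/(4726 + 915) + l(Z(5, 1)) = 1/(4726 + 915) + (1 + 5)/(-63 + (1 + 5)) = 1/5641 + 6/(-63 + 6) = 1/5641 + 6/(-57) = 1/5641 + 6*(-1/57) = 1/5641 - 2/19 = -11263/107179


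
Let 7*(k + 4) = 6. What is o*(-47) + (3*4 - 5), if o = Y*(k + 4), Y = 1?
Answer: -233/7 ≈ -33.286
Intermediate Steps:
k = -22/7 (k = -4 + (1/7)*6 = -4 + 6/7 = -22/7 ≈ -3.1429)
o = 6/7 (o = 1*(-22/7 + 4) = 1*(6/7) = 6/7 ≈ 0.85714)
o*(-47) + (3*4 - 5) = (6/7)*(-47) + (3*4 - 5) = -282/7 + (12 - 5) = -282/7 + 7 = -233/7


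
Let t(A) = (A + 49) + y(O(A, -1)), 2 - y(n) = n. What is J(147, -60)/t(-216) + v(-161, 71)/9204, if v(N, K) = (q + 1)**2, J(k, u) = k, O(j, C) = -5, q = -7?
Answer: -112269/122720 ≈ -0.91484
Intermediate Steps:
y(n) = 2 - n
v(N, K) = 36 (v(N, K) = (-7 + 1)**2 = (-6)**2 = 36)
t(A) = 56 + A (t(A) = (A + 49) + (2 - 1*(-5)) = (49 + A) + (2 + 5) = (49 + A) + 7 = 56 + A)
J(147, -60)/t(-216) + v(-161, 71)/9204 = 147/(56 - 216) + 36/9204 = 147/(-160) + 36*(1/9204) = 147*(-1/160) + 3/767 = -147/160 + 3/767 = -112269/122720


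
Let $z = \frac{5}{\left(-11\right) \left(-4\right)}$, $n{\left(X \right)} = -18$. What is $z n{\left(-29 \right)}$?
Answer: $- \frac{45}{22} \approx -2.0455$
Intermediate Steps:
$z = \frac{5}{44} \approx 0.11364$
$z n{\left(-29 \right)} = \frac{5}{44} \left(-18\right) = - \frac{45}{22}$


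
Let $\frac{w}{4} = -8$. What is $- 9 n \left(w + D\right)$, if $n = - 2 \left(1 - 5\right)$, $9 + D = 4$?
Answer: $2664$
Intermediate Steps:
$D = -5$ ($D = -9 + 4 = -5$)
$w = -32$ ($w = 4 \left(-8\right) = -32$)
$n = 8$ ($n = \left(-2\right) \left(-4\right) = 8$)
$- 9 n \left(w + D\right) = \left(-9\right) 8 \left(-32 - 5\right) = \left(-72\right) \left(-37\right) = 2664$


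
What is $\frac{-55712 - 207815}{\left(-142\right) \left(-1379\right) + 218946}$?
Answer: $- \frac{263527}{414764} \approx -0.63537$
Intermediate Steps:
$\frac{-55712 - 207815}{\left(-142\right) \left(-1379\right) + 218946} = - \frac{263527}{195818 + 218946} = - \frac{263527}{414764}$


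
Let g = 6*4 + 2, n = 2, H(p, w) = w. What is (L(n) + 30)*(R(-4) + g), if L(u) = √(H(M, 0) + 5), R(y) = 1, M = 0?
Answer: 810 + 27*√5 ≈ 870.37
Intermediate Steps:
g = 26 (g = 24 + 2 = 26)
L(u) = √5 (L(u) = √(0 + 5) = √5)
(L(n) + 30)*(R(-4) + g) = (√5 + 30)*(1 + 26) = (30 + √5)*27 = 810 + 27*√5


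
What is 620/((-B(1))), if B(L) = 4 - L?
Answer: -620/3 ≈ -206.67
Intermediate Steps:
620/((-B(1))) = 620/((-(4 - 1*1))) = 620/((-(4 - 1))) = 620/((-1*3)) = 620/(-3) = 620*(-⅓) = -620/3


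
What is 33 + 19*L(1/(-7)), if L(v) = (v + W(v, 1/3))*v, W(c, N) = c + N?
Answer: 4832/147 ≈ 32.871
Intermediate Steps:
W(c, N) = N + c
L(v) = v*(⅓ + 2*v) (L(v) = (v + (1/3 + v))*v = (v + (⅓ + v))*v = (⅓ + 2*v)*v = v*(⅓ + 2*v))
33 + 19*L(1/(-7)) = 33 + 19*((⅓)*(1 + 6/(-7))/(-7)) = 33 + 19*((⅓)*(-⅐)*(1 + 6*(-⅐))) = 33 + 19*((⅓)*(-⅐)*(1 - 6/7)) = 33 + 19*((⅓)*(-⅐)*(⅐)) = 33 + 19*(-1/147) = 33 - 19/147 = 4832/147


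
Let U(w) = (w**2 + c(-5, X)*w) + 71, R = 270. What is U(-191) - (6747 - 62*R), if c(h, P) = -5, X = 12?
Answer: 47500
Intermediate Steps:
U(w) = 71 + w**2 - 5*w (U(w) = (w**2 - 5*w) + 71 = 71 + w**2 - 5*w)
U(-191) - (6747 - 62*R) = (71 + (-191)**2 - 5*(-191)) - (6747 - 62*270) = (71 + 36481 + 955) - (6747 - 1*16740) = 37507 - (6747 - 16740) = 37507 - 1*(-9993) = 37507 + 9993 = 47500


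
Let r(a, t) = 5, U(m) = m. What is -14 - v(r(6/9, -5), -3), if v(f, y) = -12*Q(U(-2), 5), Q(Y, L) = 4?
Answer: 34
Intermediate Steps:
v(f, y) = -48 (v(f, y) = -12*4 = -48)
-14 - v(r(6/9, -5), -3) = -14 - 1*(-48) = -14 + 48 = 34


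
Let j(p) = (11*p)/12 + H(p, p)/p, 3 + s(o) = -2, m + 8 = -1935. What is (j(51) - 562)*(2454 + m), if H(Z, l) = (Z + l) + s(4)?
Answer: -53513453/204 ≈ -2.6232e+5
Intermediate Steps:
m = -1943 (m = -8 - 1935 = -1943)
s(o) = -5 (s(o) = -3 - 2 = -5)
H(Z, l) = -5 + Z + l (H(Z, l) = (Z + l) - 5 = -5 + Z + l)
j(p) = 11*p/12 + (-5 + 2*p)/p (j(p) = (11*p)/12 + (-5 + p + p)/p = (11*p)*(1/12) + (-5 + 2*p)/p = 11*p/12 + (-5 + 2*p)/p)
(j(51) - 562)*(2454 + m) = ((2 - 5/51 + (11/12)*51) - 562)*(2454 - 1943) = ((2 - 5*1/51 + 187/4) - 562)*511 = ((2 - 5/51 + 187/4) - 562)*511 = (9925/204 - 562)*511 = -104723/204*511 = -53513453/204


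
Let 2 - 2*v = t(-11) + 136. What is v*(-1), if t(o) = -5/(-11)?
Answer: 1479/22 ≈ 67.227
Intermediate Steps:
t(o) = 5/11 (t(o) = -5*(-1/11) = 5/11)
v = -1479/22 (v = 1 - (5/11 + 136)/2 = 1 - ½*1501/11 = 1 - 1501/22 = -1479/22 ≈ -67.227)
v*(-1) = -1479/22*(-1) = 1479/22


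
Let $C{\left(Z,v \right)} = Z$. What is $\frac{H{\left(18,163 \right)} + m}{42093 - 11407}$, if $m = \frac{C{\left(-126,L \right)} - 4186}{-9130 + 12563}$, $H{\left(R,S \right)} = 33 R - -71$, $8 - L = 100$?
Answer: $\frac{2278633}{105345038} \approx 0.02163$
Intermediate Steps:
$L = -92$ ($L = 8 - 100 = -92$)
$H{\left(R,S \right)} = 71 + 33 R$ ($H{\left(R,S \right)} = 33 R + 71 = 71 + 33 R$)
$m = - \frac{4312}{3433}$ ($m = \frac{-126 - 4186}{-9130 + 12563} = - \frac{4312}{3433} \approx -1.256$)
$\frac{H{\left(18,163 \right)} + m}{42093 - 11407} = \frac{\left(71 + 33 \cdot 18\right) - \frac{4312}{3433}}{42093 - 11407} = \frac{\left(71 + 594\right) - \frac{4312}{3433}}{30686} = \left(665 - \frac{4312}{3433}\right) \frac{1}{30686} = \frac{2278633}{3433} \cdot \frac{1}{30686} = \frac{2278633}{105345038}$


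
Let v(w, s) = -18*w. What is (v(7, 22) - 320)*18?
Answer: -8028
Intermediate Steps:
(v(7, 22) - 320)*18 = (-18*7 - 320)*18 = (-126 - 320)*18 = -446*18 = -8028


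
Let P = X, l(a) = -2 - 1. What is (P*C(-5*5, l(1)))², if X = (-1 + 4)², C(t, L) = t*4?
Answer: 810000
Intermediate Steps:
l(a) = -3
C(t, L) = 4*t
X = 9 (X = 3² = 9)
P = 9
(P*C(-5*5, l(1)))² = (9*(4*(-5*5)))² = (9*(4*(-25)))² = (9*(-100))² = (-900)² = 810000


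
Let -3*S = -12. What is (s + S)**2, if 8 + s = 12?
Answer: 64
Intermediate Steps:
S = 4 (S = -1/3*(-12) = 4)
s = 4 (s = -8 + 12 = 4)
(s + S)**2 = (4 + 4)**2 = 8**2 = 64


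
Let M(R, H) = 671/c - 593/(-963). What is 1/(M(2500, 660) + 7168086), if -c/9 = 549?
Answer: 8667/62125805522 ≈ 1.3951e-7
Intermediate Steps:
c = -4941 (c = -9*549 = -4941)
M(R, H) = 4160/8667 (M(R, H) = 671/(-4941) - 593/(-963) = 671*(-1/4941) - 593*(-1/963) = -11/81 + 593/963 = 4160/8667)
1/(M(2500, 660) + 7168086) = 1/(4160/8667 + 7168086) = 1/(62125805522/8667) = 8667/62125805522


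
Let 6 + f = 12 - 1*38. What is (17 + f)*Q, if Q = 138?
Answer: -2070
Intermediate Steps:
f = -32 (f = -6 + (12 - 1*38) = -6 + (12 - 38) = -6 - 26 = -32)
(17 + f)*Q = (17 - 32)*138 = -15*138 = -2070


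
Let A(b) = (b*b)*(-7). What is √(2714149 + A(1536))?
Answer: I*√13800923 ≈ 3715.0*I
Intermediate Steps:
A(b) = -7*b² (A(b) = b²*(-7) = -7*b²)
√(2714149 + A(1536)) = √(2714149 - 7*1536²) = √(2714149 - 7*2359296) = √(2714149 - 16515072) = √(-13800923) = I*√13800923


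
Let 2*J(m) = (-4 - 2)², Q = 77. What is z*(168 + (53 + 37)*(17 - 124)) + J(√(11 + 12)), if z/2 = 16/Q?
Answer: -301398/77 ≈ -3914.3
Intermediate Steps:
z = 32/77 (z = 2*(16/77) = 32/77 ≈ 0.41558)
J(m) = 18 (J(m) = (-4 - 2)²/2 = (½)*(-6)² = (½)*36 = 18)
z*(168 + (53 + 37)*(17 - 124)) + J(√(11 + 12)) = 32*(168 + (53 + 37)*(17 - 124))/77 + 18 = 32*(168 + 90*(-107))/77 + 18 = 32*(168 - 9630)/77 + 18 = (32/77)*(-9462) + 18 = -302784/77 + 18 = -301398/77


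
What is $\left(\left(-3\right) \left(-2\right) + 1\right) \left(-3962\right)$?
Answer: $-27734$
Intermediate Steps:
$\left(\left(-3\right) \left(-2\right) + 1\right) \left(-3962\right) = \left(6 + 1\right) \left(-3962\right) = 7 \left(-3962\right) = -27734$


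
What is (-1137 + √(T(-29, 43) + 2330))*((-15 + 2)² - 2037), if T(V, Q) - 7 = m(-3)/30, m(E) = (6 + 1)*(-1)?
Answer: 2123916 - 934*√2103090/15 ≈ 2.0336e+6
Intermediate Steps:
m(E) = -7 (m(E) = 7*(-1) = -7)
T(V, Q) = 203/30 (T(V, Q) = 7 - 7/30 = 203/30)
(-1137 + √(T(-29, 43) + 2330))*((-15 + 2)² - 2037) = (-1137 + √(203/30 + 2330))*((-15 + 2)² - 2037) = (-1137 + √(70103/30))*((-13)² - 2037) = (-1137 + √2103090/30)*(169 - 2037) = (-1137 + √2103090/30)*(-1868) = 2123916 - 934*√2103090/15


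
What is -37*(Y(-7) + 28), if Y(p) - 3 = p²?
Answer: -2960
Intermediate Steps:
Y(p) = 3 + p²
-37*(Y(-7) + 28) = -37*((3 + (-7)²) + 28) = -37*((3 + 49) + 28) = -37*(52 + 28) = -37*80 = -2960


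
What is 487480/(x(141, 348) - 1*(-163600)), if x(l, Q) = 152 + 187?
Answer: 487480/163939 ≈ 2.9735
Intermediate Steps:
x(l, Q) = 339
487480/(x(141, 348) - 1*(-163600)) = 487480/(339 - 1*(-163600)) = 487480/(339 + 163600) = 487480/163939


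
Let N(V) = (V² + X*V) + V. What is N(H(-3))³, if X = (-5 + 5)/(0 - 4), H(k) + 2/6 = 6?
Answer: 39304000/729 ≈ 53915.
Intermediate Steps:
H(k) = 17/3 (H(k) = -⅓ + 6 = 17/3)
X = 0 (X = 0/(-4) = 0*(-¼) = 0)
N(V) = V + V² (N(V) = (V² + 0*V) + V = (V² + 0) + V = V² + V = V + V²)
N(H(-3))³ = (17*(1 + 17/3)/3)³ = ((17/3)*(20/3))³ = (340/9)³ = 39304000/729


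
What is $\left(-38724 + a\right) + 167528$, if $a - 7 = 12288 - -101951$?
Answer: $243050$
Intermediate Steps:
$a = 114246$ ($a = 7 + \left(12288 - -101951\right) = 7 + \left(12288 + 101951\right) = 7 + 114239 = 114246$)
$\left(-38724 + a\right) + 167528 = \left(-38724 + 114246\right) + 167528 = 75522 + 167528 = 243050$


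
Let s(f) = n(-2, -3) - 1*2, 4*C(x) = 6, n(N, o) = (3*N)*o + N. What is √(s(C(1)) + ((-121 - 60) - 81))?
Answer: 2*I*√62 ≈ 15.748*I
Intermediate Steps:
n(N, o) = N + 3*N*o (n(N, o) = 3*N*o + N = N + 3*N*o)
C(x) = 3/2 (C(x) = (¼)*6 = 3/2)
s(f) = 14 (s(f) = -2*(1 + 3*(-3)) - 1*2 = -2*(1 - 9) - 2 = -2*(-8) - 2 = 16 - 2 = 14)
√(s(C(1)) + ((-121 - 60) - 81)) = √(14 + ((-121 - 60) - 81)) = √(14 + (-181 - 81)) = √(14 - 262) = √(-248) = 2*I*√62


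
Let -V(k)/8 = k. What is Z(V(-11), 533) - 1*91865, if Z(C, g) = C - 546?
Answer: -92323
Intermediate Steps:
V(k) = -8*k
Z(C, g) = -546 + C
Z(V(-11), 533) - 1*91865 = (-546 - 8*(-11)) - 1*91865 = (-546 + 88) - 91865 = -458 - 91865 = -92323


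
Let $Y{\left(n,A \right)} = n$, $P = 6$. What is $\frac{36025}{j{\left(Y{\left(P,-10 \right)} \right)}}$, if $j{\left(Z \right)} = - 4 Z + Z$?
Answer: $- \frac{36025}{18} \approx -2001.4$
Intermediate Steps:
$j{\left(Z \right)} = - 3 Z$
$\frac{36025}{j{\left(Y{\left(P,-10 \right)} \right)}} = \frac{36025}{\left(-3\right) 6} = \frac{36025}{-18} = 36025 \left(- \frac{1}{18}\right) = - \frac{36025}{18}$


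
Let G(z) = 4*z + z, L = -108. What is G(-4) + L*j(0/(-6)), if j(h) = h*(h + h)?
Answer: -20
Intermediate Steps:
j(h) = 2*h² (j(h) = h*(2*h) = 2*h²)
G(z) = 5*z
G(-4) + L*j(0/(-6)) = 5*(-4) - 216*(0/(-6))² = -20 - 216*(0*(-⅙))² = -20 - 216*0² = -20 - 216*0 = -20 - 108*0 = -20 + 0 = -20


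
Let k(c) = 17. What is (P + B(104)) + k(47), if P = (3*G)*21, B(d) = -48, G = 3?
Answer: 158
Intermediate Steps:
P = 189 (P = (3*3)*21 = 9*21 = 189)
(P + B(104)) + k(47) = (189 - 48) + 17 = 141 + 17 = 158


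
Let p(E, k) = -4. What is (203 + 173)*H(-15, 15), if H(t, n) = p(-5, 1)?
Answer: -1504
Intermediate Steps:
H(t, n) = -4
(203 + 173)*H(-15, 15) = (203 + 173)*(-4) = 376*(-4) = -1504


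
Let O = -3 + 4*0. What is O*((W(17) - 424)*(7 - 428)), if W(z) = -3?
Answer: -539301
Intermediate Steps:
O = -3 (O = -3 + 0 = -3)
O*((W(17) - 424)*(7 - 428)) = -3*(-3 - 424)*(7 - 428) = -(-1281)*(-421) = -3*179767 = -539301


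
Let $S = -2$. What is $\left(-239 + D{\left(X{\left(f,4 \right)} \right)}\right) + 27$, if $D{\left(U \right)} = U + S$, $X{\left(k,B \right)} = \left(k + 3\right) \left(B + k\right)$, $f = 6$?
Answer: $-124$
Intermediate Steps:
$X{\left(k,B \right)} = \left(3 + k\right) \left(B + k\right)$
$D{\left(U \right)} = -2 + U$ ($D{\left(U \right)} = U - 2 = -2 + U$)
$\left(-239 + D{\left(X{\left(f,4 \right)} \right)}\right) + 27 = \left(-239 + \left(-2 + \left(6^{2} + 3 \cdot 4 + 3 \cdot 6 + 4 \cdot 6\right)\right)\right) + 27 = \left(-239 + \left(-2 + \left(36 + 12 + 18 + 24\right)\right)\right) + 27 = \left(-239 + \left(-2 + 90\right)\right) + 27 = \left(-239 + 88\right) + 27 = -151 + 27 = -124$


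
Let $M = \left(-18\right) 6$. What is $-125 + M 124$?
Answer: $-13517$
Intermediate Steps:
$M = -108$
$-125 + M 124 = -125 - 13392 = -13517$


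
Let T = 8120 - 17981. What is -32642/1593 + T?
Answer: -15741215/1593 ≈ -9881.5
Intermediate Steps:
T = -9861
-32642/1593 + T = -32642/1593 - 9861 = -15741215/1593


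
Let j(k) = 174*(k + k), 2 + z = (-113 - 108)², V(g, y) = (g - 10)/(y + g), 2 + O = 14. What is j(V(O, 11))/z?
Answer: 696/1123297 ≈ 0.00061960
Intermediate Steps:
O = 12 (O = -2 + 14 = 12)
V(g, y) = (-10 + g)/(g + y)
z = 48839 (z = -2 + (-113 - 108)² = -2 + (-221)² = -2 + 48841 = 48839)
j(k) = 348*k (j(k) = 174*(2*k) = 348*k)
j(V(O, 11))/z = (348*((-10 + 12)/(12 + 11)))/48839 = (348*(2/23))*(1/48839) = (696/23)*(1/48839) = 696/1123297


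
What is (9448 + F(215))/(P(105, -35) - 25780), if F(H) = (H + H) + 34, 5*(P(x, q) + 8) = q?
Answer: -1416/3685 ≈ -0.38426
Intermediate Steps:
P(x, q) = -8 + q/5
F(H) = 34 + 2*H (F(H) = 2*H + 34 = 34 + 2*H)
(9448 + F(215))/(P(105, -35) - 25780) = (9448 + (34 + 2*215))/((-8 + (⅕)*(-35)) - 25780) = (9448 + (34 + 430))/((-8 - 7) - 25780) = (9448 + 464)/(-15 - 25780) = 9912/(-25795) = 9912*(-1/25795) = -1416/3685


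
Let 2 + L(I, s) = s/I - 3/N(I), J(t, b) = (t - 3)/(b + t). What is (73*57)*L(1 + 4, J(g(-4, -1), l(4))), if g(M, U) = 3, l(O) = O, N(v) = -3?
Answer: -4161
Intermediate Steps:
J(t, b) = (-3 + t)/(b + t)
L(I, s) = -1 + s/I (L(I, s) = -2 + (s/I - 3/(-3)) = -2 + (s/I - 3*(-1/3)) = -2 + (s/I + 1) = -2 + (1 + s/I) = -1 + s/I)
(73*57)*L(1 + 4, J(g(-4, -1), l(4))) = (73*57)*(((-3 + 3)/(4 + 3) - (1 + 4))/(1 + 4)) = 4161*((0/7 - 1*5)/5) = 4161*(((1/7)*0 - 5)/5) = 4161*((0 - 5)/5) = 4161*((1/5)*(-5)) = 4161*(-1) = -4161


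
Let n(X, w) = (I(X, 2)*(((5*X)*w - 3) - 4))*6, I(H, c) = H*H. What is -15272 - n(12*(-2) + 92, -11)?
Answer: 103941496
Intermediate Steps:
I(H, c) = H²
n(X, w) = 6*X²*(-7 + 5*X*w) (n(X, w) = (X²*(((5*X)*w - 3) - 4))*6 = (X²*((5*X*w - 3) - 4))*6 = (X²*((-3 + 5*X*w) - 4))*6 = (X²*(-7 + 5*X*w))*6 = 6*X²*(-7 + 5*X*w))
-15272 - n(12*(-2) + 92, -11) = -15272 - (12*(-2) + 92)²*(-42 + 30*(12*(-2) + 92)*(-11)) = -15272 - (-24 + 92)²*(-42 + 30*(-24 + 92)*(-11)) = -15272 - 68²*(-42 + 30*68*(-11)) = -15272 - 4624*(-42 - 22440) = -15272 - 4624*(-22482) = -15272 - 1*(-103956768) = -15272 + 103956768 = 103941496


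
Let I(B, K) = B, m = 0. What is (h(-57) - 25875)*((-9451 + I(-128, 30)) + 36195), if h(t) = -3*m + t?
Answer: -690206112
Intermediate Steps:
h(t) = t (h(t) = -3*0 + t = 0 + t = t)
(h(-57) - 25875)*((-9451 + I(-128, 30)) + 36195) = (-57 - 25875)*((-9451 - 128) + 36195) = -25932*(-9579 + 36195) = -25932*26616 = -690206112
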